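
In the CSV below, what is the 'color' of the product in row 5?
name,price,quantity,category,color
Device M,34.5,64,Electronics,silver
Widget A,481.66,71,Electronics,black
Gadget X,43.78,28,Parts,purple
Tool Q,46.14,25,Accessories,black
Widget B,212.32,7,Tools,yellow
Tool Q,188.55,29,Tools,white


Query: Row 5 ('Widget B'), column 'color'
Value: yellow

yellow


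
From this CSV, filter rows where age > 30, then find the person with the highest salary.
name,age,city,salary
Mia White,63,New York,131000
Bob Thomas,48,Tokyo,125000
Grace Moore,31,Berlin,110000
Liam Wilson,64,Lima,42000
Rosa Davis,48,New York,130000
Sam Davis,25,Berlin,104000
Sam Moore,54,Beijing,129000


Filter: age > 30
Sort by: salary (descending)

Filtered records (6):
  Mia White, age 63, salary $131000
  Rosa Davis, age 48, salary $130000
  Sam Moore, age 54, salary $129000
  Bob Thomas, age 48, salary $125000
  Grace Moore, age 31, salary $110000
  Liam Wilson, age 64, salary $42000

Highest salary: Mia White ($131000)

Mia White


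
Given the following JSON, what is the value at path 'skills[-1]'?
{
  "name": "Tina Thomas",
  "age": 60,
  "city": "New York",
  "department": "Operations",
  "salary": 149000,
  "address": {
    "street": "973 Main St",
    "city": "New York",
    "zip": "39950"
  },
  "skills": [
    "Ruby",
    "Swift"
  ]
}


Query: skills[-1]
Path: skills -> last element
Value: Swift

Swift


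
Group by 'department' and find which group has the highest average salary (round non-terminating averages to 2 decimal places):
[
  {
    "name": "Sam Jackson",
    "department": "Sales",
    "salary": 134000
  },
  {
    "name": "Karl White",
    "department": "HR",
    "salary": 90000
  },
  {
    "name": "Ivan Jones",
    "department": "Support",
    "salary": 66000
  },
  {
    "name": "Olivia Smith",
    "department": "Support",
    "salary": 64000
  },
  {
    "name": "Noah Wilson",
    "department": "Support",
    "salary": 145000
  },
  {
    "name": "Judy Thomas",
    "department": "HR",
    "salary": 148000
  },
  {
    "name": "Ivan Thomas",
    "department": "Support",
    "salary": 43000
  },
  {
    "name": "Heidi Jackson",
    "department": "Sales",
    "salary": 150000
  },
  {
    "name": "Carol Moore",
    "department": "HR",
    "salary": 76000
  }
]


Group by: department

Groups:
  HR: 3 people, avg salary = 314000/3 ≈ $104666.67
  Sales: 2 people, avg salary = 284000/2 = $142000
  Support: 4 people, avg salary = 318000/4 = $79500

Highest average salary: Sales ($142000)

Sales ($142000)


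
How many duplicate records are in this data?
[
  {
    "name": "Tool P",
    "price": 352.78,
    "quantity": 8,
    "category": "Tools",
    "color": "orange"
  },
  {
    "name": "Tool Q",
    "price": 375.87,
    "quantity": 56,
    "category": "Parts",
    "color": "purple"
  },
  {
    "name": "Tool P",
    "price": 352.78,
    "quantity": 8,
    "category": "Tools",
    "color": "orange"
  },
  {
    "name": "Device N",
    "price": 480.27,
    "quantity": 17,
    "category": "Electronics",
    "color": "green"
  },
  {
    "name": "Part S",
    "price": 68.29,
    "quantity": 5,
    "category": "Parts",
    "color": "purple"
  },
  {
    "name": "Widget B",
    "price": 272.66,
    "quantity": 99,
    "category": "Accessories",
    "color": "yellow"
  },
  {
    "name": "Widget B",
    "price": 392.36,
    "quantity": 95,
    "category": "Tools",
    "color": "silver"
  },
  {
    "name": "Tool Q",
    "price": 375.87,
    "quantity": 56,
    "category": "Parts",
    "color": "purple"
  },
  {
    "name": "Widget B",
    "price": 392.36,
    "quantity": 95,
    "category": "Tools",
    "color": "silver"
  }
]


Checking 9 records for duplicates:

  Row 1: Tool P ($352.78, qty 8)
  Row 2: Tool Q ($375.87, qty 56)
  Row 3: Tool P ($352.78, qty 8) <-- DUPLICATE
  Row 4: Device N ($480.27, qty 17)
  Row 5: Part S ($68.29, qty 5)
  Row 6: Widget B ($272.66, qty 99)
  Row 7: Widget B ($392.36, qty 95)
  Row 8: Tool Q ($375.87, qty 56) <-- DUPLICATE
  Row 9: Widget B ($392.36, qty 95) <-- DUPLICATE

Duplicates found: 3
Unique records: 6

3 duplicates, 6 unique


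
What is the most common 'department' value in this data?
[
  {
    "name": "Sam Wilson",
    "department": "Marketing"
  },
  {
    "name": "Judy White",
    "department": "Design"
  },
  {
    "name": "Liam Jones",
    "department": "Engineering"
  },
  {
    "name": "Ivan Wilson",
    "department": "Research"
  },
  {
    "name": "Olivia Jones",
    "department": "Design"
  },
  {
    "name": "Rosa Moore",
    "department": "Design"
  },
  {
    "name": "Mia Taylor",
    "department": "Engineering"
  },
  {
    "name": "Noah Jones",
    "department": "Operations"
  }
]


Counting 'department' values across 8 records:

  Design: 3 ###
  Engineering: 2 ##
  Marketing: 1 #
  Research: 1 #
  Operations: 1 #

Most common: Design (3 times)

Design (3 times)


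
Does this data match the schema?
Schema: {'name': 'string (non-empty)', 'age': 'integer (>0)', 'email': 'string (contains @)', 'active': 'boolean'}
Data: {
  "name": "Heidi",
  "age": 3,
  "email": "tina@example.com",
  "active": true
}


Validating each field against schema:
  name: OK (non-empty string)
  age: OK (positive integer)
  email: OK (string with @)
  active: OK (boolean)

Result: VALID

VALID


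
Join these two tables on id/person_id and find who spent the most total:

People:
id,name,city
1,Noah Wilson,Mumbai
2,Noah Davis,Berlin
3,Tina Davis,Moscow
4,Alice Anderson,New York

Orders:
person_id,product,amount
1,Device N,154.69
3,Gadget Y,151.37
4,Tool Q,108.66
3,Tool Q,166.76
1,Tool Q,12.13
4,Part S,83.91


Join on: people.id = orders.person_id

Joined rows:
  Noah Wilson (Mumbai) bought Device N for $154.69
  Tina Davis (Moscow) bought Gadget Y for $151.37
  Alice Anderson (New York) bought Tool Q for $108.66
  Tina Davis (Moscow) bought Tool Q for $166.76
  Noah Wilson (Mumbai) bought Tool Q for $12.13
  Alice Anderson (New York) bought Part S for $83.91

Total per person:
  Tina Davis: $318.13
  Alice Anderson: $192.57
  Noah Wilson: $166.82

Top spender: Tina Davis ($318.13)

Tina Davis ($318.13)


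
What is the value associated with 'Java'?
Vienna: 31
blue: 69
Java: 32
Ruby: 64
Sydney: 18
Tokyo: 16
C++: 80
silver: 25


Looking up key 'Java'
Value: 32

32


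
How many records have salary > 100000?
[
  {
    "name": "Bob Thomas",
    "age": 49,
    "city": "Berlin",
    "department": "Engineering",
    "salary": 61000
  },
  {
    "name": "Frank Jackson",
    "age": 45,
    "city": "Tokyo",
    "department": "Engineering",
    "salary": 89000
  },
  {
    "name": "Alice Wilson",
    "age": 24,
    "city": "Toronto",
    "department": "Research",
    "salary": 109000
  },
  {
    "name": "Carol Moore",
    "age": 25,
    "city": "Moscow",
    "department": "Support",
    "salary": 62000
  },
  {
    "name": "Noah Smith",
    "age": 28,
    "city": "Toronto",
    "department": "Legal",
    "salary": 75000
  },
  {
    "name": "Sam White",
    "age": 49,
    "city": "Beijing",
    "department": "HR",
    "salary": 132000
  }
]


Data: 6 records
Condition: salary > 100000

Checking each record:
  Bob Thomas: 61000
  Frank Jackson: 89000
  Alice Wilson: 109000 MATCH
  Carol Moore: 62000
  Noah Smith: 75000
  Sam White: 132000 MATCH

Count: 2

2


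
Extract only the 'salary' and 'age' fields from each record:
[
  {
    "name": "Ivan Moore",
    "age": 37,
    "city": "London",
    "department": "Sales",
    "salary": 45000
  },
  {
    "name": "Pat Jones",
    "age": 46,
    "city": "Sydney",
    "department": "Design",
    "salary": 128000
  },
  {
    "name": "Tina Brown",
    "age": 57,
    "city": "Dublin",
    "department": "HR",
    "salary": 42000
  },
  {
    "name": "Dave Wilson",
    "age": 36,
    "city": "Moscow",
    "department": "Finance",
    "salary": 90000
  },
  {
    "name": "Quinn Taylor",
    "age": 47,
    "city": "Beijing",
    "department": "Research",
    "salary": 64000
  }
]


Original: 5 records with fields: name, age, city, department, salary
Keep: ['salary', 'age']
Drop: ['name', 'city', 'department']
Result: 5 records, 2 fields each

[
  {
    "salary": 45000,
    "age": 37
  },
  {
    "salary": 128000,
    "age": 46
  },
  {
    "salary": 42000,
    "age": 57
  },
  {
    "salary": 90000,
    "age": 36
  },
  {
    "salary": 64000,
    "age": 47
  }
]


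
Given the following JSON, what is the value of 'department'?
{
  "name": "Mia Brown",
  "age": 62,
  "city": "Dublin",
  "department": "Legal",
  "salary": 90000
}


Looking up field 'department'
Value: Legal

Legal


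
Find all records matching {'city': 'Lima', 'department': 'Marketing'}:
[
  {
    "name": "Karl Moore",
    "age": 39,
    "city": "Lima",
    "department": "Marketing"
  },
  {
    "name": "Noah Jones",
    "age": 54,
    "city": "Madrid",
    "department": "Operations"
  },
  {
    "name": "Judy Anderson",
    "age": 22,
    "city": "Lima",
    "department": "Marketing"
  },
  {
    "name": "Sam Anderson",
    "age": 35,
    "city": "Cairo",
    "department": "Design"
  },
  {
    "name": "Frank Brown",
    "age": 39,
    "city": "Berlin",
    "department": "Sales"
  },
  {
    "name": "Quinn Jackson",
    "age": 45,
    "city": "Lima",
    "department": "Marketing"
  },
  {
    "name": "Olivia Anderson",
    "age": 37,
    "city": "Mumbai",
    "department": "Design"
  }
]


Search criteria: {'city': 'Lima', 'department': 'Marketing'}

Checking 7 records:
  Karl Moore: {city: Lima, department: Marketing} <-- MATCH
  Noah Jones: {city: Madrid, department: Operations}
  Judy Anderson: {city: Lima, department: Marketing} <-- MATCH
  Sam Anderson: {city: Cairo, department: Design}
  Frank Brown: {city: Berlin, department: Sales}
  Quinn Jackson: {city: Lima, department: Marketing} <-- MATCH
  Olivia Anderson: {city: Mumbai, department: Design}

Matches: ["Karl Moore", "Judy Anderson", "Quinn Jackson"]

["Karl Moore", "Judy Anderson", "Quinn Jackson"]


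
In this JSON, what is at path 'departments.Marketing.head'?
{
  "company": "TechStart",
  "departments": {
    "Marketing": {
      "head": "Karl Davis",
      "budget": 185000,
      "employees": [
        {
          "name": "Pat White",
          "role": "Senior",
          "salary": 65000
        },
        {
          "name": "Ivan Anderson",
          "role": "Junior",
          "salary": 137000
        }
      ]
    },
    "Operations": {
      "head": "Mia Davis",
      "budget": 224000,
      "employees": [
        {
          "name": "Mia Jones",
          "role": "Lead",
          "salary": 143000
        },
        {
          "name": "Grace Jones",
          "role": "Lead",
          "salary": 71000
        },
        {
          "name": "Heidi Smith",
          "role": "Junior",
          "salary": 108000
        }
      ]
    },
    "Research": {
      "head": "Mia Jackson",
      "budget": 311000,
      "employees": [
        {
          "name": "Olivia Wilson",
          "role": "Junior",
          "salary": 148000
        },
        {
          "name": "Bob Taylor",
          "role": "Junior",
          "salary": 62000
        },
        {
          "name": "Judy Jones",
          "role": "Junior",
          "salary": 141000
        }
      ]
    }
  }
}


Path: departments.Marketing.head

Navigate:
  -> departments
  -> Marketing
  -> head = 'Karl Davis'

Karl Davis


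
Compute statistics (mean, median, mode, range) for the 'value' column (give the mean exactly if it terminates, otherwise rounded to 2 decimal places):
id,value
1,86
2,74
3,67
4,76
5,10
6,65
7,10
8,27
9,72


Data: [86, 74, 67, 76, 10, 65, 10, 27, 72]
Count: 9
Sum: 487
Mean: 487/9 ≈ 54.11 (rounded to 2 decimal places)
Sorted: [10, 10, 27, 65, 67, 72, 74, 76, 86]
Median: 67.0
Mode: 10 (2 times)
Range: 86 - 10 = 76
Min: 10, Max: 86

mean≈54.11, median=67.0, mode=10, range=76


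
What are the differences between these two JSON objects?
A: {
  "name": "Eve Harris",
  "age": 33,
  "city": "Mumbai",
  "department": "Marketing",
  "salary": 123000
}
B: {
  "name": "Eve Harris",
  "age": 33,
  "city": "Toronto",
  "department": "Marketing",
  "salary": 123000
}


Comparing each field (in key order):
  name: same
  age: same
  city: DIFFERENT
  department: same
  salary: same
Differences:
  city: Mumbai -> Toronto

1 field(s) changed

1 change: city


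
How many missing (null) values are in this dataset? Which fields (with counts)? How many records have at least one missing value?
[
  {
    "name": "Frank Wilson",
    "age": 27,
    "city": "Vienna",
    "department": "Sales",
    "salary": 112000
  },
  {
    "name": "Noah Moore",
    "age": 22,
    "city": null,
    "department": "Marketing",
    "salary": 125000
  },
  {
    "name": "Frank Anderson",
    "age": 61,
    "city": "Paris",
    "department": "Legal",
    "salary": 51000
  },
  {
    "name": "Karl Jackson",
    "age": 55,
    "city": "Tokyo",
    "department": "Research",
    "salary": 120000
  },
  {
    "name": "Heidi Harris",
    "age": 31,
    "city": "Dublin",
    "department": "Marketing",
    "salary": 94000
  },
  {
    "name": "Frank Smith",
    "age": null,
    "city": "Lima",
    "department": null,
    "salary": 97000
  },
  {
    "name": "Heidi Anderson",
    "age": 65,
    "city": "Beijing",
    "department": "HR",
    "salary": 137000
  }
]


Checking for missing (null) values in 7 records:

  Frank Wilson: complete
  Noah Moore: city
  Frank Anderson: complete
  Karl Jackson: complete
  Heidi Harris: complete
  Frank Smith: age, department
  Heidi Anderson: complete

Per field:
  name: 0 missing
  age: 1 missing
  city: 1 missing
  department: 1 missing
  salary: 0 missing

Total missing values: 3
Records with any missing: 2

3 missing values (age: 1, city: 1, department: 1); 2 incomplete records


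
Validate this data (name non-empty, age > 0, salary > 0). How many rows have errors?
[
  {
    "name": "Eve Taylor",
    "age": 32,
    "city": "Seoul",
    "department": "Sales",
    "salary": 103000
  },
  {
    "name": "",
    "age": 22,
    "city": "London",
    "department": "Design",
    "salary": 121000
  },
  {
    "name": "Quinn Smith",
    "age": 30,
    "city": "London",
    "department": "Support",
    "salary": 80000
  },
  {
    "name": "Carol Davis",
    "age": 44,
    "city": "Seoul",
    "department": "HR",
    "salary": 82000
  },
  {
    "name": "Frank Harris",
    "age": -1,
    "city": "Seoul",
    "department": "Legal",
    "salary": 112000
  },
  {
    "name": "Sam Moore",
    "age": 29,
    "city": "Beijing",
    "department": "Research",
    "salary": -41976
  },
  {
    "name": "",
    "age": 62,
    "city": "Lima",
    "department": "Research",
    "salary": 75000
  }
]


Validating 7 records:
Rules: name non-empty, age > 0, salary > 0

  Row 1 (Eve Taylor): OK
  Row 2 (???): empty name
  Row 3 (Quinn Smith): OK
  Row 4 (Carol Davis): OK
  Row 5 (Frank Harris): negative age: -1
  Row 6 (Sam Moore): negative salary: -41976
  Row 7 (???): empty name

Total errors: 4

4 errors


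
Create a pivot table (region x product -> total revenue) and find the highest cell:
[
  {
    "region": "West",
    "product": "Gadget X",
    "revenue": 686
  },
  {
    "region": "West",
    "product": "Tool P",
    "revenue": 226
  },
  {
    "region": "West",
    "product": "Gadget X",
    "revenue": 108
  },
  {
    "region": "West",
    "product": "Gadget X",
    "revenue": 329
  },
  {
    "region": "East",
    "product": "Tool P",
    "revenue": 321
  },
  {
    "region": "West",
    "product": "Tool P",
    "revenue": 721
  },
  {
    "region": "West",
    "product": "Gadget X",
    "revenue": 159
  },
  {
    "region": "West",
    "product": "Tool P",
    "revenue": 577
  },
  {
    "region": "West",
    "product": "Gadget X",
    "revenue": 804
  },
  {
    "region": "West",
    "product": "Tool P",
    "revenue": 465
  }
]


Pivot: region (rows) x product (columns) -> total revenue

     Gadget X      Tool P      
East             0           321  
West          2086          1989  

Highest: West / Gadget X = $2086

West / Gadget X = $2086


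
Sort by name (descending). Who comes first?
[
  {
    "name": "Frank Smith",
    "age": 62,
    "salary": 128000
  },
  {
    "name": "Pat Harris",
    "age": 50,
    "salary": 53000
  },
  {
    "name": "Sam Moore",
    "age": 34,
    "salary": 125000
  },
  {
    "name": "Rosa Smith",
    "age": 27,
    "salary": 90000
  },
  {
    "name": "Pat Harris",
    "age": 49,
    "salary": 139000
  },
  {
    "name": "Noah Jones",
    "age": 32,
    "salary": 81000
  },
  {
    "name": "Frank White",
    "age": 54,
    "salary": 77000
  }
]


Sort by: name (descending)

Sorted order:
  1. Sam Moore (name = Sam Moore)
  2. Rosa Smith (name = Rosa Smith)
  3. Pat Harris (name = Pat Harris)
  4. Pat Harris (name = Pat Harris)
  5. Noah Jones (name = Noah Jones)
  6. Frank White (name = Frank White)
  7. Frank Smith (name = Frank Smith)

First: Sam Moore

Sam Moore


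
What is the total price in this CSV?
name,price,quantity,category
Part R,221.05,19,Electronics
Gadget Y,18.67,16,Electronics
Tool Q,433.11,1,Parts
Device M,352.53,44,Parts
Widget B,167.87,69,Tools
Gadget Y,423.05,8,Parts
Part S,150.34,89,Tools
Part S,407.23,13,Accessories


Computing total price:
Values: [221.05, 18.67, 433.11, 352.53, 167.87, 423.05, 150.34, 407.23]
Sum = 2173.85

2173.85


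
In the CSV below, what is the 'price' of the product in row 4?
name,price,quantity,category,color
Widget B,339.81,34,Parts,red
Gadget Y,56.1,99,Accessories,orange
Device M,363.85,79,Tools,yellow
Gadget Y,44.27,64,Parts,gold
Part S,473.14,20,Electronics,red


Query: Row 4 ('Gadget Y'), column 'price'
Value: 44.27

44.27


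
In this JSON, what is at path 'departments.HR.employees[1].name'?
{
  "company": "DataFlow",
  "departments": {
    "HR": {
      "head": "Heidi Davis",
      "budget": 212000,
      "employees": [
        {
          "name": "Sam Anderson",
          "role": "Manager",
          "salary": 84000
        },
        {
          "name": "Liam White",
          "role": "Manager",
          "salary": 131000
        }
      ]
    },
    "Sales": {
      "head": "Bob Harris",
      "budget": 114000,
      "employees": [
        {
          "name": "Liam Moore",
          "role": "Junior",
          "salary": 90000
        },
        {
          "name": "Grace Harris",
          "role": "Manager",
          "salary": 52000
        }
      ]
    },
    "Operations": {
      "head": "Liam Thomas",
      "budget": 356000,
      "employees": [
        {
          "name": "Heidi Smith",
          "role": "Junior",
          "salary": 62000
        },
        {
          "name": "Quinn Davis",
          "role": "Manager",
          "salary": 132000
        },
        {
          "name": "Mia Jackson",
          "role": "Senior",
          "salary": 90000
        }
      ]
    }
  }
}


Path: departments.HR.employees[1].name

Navigate:
  -> departments
  -> HR
  -> employees[1].name = 'Liam White'

Liam White


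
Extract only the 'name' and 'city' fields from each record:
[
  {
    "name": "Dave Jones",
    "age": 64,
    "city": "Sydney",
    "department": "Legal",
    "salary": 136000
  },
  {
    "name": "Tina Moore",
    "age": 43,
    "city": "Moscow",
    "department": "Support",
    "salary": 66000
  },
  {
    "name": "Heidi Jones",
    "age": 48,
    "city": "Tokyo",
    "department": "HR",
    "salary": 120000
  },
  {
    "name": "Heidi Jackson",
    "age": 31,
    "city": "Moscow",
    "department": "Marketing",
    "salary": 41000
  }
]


Original: 4 records with fields: name, age, city, department, salary
Keep: ['name', 'city']
Drop: ['age', 'department', 'salary']
Result: 4 records, 2 fields each

[
  {
    "name": "Dave Jones",
    "city": "Sydney"
  },
  {
    "name": "Tina Moore",
    "city": "Moscow"
  },
  {
    "name": "Heidi Jones",
    "city": "Tokyo"
  },
  {
    "name": "Heidi Jackson",
    "city": "Moscow"
  }
]


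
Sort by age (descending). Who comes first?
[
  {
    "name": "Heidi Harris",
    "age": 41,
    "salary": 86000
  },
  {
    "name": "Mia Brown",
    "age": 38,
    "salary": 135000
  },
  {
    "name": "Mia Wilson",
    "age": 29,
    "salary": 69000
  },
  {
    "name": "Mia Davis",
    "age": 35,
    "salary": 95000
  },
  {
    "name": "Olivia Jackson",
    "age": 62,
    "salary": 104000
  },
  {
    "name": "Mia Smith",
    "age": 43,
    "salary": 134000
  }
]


Sort by: age (descending)

Sorted order:
  1. Olivia Jackson (age = 62)
  2. Mia Smith (age = 43)
  3. Heidi Harris (age = 41)
  4. Mia Brown (age = 38)
  5. Mia Davis (age = 35)
  6. Mia Wilson (age = 29)

First: Olivia Jackson

Olivia Jackson


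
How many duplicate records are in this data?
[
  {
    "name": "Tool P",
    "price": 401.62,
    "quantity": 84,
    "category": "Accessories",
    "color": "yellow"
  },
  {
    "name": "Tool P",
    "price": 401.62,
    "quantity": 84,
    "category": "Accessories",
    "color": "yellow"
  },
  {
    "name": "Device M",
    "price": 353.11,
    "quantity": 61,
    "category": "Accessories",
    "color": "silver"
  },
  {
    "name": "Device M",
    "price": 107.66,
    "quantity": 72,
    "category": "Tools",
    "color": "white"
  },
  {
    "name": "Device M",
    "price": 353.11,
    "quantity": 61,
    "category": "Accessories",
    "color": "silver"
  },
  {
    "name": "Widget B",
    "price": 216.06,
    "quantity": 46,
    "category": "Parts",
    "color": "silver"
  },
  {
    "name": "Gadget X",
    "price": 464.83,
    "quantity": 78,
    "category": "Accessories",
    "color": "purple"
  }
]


Checking 7 records for duplicates:

  Row 1: Tool P ($401.62, qty 84)
  Row 2: Tool P ($401.62, qty 84) <-- DUPLICATE
  Row 3: Device M ($353.11, qty 61)
  Row 4: Device M ($107.66, qty 72)
  Row 5: Device M ($353.11, qty 61) <-- DUPLICATE
  Row 6: Widget B ($216.06, qty 46)
  Row 7: Gadget X ($464.83, qty 78)

Duplicates found: 2
Unique records: 5

2 duplicates, 5 unique


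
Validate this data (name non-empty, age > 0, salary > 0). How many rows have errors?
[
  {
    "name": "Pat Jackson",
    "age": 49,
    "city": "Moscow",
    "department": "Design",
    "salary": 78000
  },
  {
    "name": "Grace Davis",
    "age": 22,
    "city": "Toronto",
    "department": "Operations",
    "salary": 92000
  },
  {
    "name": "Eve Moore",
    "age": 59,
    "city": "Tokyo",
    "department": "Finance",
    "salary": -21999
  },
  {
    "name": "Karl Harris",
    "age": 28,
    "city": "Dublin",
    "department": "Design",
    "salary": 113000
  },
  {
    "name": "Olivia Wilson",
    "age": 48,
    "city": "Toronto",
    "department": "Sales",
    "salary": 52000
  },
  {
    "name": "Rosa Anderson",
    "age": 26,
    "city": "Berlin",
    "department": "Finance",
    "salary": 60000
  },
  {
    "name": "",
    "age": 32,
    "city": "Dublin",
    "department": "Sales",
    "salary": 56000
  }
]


Validating 7 records:
Rules: name non-empty, age > 0, salary > 0

  Row 1 (Pat Jackson): OK
  Row 2 (Grace Davis): OK
  Row 3 (Eve Moore): negative salary: -21999
  Row 4 (Karl Harris): OK
  Row 5 (Olivia Wilson): OK
  Row 6 (Rosa Anderson): OK
  Row 7 (???): empty name

Total errors: 2

2 errors


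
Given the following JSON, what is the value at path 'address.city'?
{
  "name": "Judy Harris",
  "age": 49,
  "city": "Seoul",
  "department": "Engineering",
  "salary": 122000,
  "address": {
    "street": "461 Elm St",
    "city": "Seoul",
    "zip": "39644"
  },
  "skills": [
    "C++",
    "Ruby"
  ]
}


Query: address.city
Path: address -> city
Value: Seoul

Seoul


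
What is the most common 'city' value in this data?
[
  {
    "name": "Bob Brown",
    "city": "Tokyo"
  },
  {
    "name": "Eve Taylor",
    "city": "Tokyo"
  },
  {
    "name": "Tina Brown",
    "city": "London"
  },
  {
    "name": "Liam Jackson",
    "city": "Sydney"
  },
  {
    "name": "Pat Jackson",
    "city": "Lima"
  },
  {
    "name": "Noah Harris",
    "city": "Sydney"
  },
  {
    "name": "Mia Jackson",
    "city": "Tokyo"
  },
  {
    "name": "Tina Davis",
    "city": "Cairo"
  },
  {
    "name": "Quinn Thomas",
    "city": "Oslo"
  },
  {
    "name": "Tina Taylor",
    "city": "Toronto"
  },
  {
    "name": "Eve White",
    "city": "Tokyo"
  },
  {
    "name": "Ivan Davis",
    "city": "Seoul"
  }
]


Counting 'city' values across 12 records:

  Tokyo: 4 ####
  Sydney: 2 ##
  London: 1 #
  Lima: 1 #
  Cairo: 1 #
  Oslo: 1 #
  Toronto: 1 #
  Seoul: 1 #

Most common: Tokyo (4 times)

Tokyo (4 times)


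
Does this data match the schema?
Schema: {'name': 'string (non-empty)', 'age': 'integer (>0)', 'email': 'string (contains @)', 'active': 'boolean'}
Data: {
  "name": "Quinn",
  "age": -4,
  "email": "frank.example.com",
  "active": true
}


Validating each field against schema:
  name: OK (non-empty string)
  age: FAIL (-4 is not > 0)
  email: FAIL ("frank.example.com" does not contain @)
  active: OK (boolean)

Result: INVALID (2 errors: age, email)

INVALID (2 errors: age, email)


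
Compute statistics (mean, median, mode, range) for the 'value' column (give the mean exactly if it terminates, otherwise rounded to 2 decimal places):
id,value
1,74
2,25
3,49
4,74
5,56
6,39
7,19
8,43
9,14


Data: [74, 25, 49, 74, 56, 39, 19, 43, 14]
Count: 9
Sum: 393
Mean: 393/9 ≈ 43.67 (rounded to 2 decimal places)
Sorted: [14, 19, 25, 39, 43, 49, 56, 74, 74]
Median: 43.0
Mode: 74 (2 times)
Range: 74 - 14 = 60
Min: 14, Max: 74

mean≈43.67, median=43.0, mode=74, range=60


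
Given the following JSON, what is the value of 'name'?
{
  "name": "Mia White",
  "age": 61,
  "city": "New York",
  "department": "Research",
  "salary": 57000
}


Looking up field 'name'
Value: Mia White

Mia White


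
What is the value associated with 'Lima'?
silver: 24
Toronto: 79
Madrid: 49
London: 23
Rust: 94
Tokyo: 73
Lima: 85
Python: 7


Looking up key 'Lima'
Value: 85

85


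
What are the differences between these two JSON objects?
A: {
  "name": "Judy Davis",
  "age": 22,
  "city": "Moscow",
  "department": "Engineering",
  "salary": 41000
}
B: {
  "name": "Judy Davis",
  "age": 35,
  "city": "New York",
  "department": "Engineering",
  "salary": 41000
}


Comparing each field (in key order):
  name: same
  age: DIFFERENT
  city: DIFFERENT
  department: same
  salary: same
Differences:
  age: 22 -> 35
  city: Moscow -> New York

2 field(s) changed

2 changes: age, city


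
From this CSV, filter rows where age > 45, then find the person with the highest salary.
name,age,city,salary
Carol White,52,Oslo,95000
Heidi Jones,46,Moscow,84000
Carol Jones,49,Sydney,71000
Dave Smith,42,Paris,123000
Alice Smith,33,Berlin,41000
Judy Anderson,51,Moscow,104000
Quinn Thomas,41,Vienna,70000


Filter: age > 45
Sort by: salary (descending)

Filtered records (4):
  Judy Anderson, age 51, salary $104000
  Carol White, age 52, salary $95000
  Heidi Jones, age 46, salary $84000
  Carol Jones, age 49, salary $71000

Highest salary: Judy Anderson ($104000)

Judy Anderson


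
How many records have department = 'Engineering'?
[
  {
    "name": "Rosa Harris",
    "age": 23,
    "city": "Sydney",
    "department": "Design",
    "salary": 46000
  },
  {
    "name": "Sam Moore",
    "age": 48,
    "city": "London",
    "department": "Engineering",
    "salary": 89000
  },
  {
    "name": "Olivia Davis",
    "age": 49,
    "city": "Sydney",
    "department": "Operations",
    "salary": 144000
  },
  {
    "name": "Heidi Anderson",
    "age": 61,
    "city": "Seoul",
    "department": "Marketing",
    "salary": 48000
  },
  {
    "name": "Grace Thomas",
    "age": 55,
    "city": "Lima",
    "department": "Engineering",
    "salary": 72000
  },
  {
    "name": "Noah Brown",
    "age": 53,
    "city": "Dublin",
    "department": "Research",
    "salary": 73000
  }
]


Data: 6 records
Condition: department = 'Engineering'

Checking each record:
  Rosa Harris: Design
  Sam Moore: Engineering MATCH
  Olivia Davis: Operations
  Heidi Anderson: Marketing
  Grace Thomas: Engineering MATCH
  Noah Brown: Research

Count: 2

2


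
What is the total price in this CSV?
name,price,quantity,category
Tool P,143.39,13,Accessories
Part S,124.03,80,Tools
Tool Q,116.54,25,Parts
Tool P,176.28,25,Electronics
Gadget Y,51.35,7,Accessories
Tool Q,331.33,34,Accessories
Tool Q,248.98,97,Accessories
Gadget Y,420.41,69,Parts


Computing total price:
Values: [143.39, 124.03, 116.54, 176.28, 51.35, 331.33, 248.98, 420.41]
Sum = 1612.31

1612.31


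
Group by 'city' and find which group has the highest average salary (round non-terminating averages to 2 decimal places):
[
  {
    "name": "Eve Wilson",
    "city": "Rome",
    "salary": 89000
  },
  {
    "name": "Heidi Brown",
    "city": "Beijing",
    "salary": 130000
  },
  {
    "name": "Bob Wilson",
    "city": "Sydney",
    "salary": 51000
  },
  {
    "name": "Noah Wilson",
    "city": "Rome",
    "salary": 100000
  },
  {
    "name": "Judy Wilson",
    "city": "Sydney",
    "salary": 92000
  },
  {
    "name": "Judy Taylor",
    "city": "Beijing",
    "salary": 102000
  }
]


Group by: city

Groups:
  Beijing: 2 people, avg salary = 232000/2 = $116000
  Rome: 2 people, avg salary = 189000/2 = $94500
  Sydney: 2 people, avg salary = 143000/2 = $71500

Highest average salary: Beijing ($116000)

Beijing ($116000)


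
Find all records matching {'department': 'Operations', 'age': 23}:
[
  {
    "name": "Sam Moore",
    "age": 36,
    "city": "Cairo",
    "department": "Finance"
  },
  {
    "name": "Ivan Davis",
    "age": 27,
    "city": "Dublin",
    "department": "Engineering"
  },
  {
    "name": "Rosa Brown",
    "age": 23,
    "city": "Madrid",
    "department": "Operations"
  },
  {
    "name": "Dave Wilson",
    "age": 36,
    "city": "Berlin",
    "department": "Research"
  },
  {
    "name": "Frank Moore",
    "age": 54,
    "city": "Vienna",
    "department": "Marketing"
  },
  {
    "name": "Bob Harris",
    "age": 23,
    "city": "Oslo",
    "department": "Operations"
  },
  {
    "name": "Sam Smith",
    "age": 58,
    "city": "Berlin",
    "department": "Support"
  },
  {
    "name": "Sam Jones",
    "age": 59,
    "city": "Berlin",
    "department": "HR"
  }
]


Search criteria: {'department': 'Operations', 'age': 23}

Checking 8 records:
  Sam Moore: {department: Finance, age: 36}
  Ivan Davis: {department: Engineering, age: 27}
  Rosa Brown: {department: Operations, age: 23} <-- MATCH
  Dave Wilson: {department: Research, age: 36}
  Frank Moore: {department: Marketing, age: 54}
  Bob Harris: {department: Operations, age: 23} <-- MATCH
  Sam Smith: {department: Support, age: 58}
  Sam Jones: {department: HR, age: 59}

Matches: ["Rosa Brown", "Bob Harris"]

["Rosa Brown", "Bob Harris"]


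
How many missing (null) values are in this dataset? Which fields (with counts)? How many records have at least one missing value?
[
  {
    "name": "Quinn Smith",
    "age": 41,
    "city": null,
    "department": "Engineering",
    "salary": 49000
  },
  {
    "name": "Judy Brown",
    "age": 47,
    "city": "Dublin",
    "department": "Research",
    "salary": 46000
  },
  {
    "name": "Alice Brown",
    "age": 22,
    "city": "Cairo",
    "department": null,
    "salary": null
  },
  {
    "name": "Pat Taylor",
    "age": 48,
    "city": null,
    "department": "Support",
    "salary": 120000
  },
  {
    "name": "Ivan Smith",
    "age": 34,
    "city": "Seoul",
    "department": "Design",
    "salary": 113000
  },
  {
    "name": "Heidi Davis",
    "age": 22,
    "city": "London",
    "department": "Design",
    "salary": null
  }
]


Checking for missing (null) values in 6 records:

  Quinn Smith: city
  Judy Brown: complete
  Alice Brown: department, salary
  Pat Taylor: city
  Ivan Smith: complete
  Heidi Davis: salary

Per field:
  name: 0 missing
  age: 0 missing
  city: 2 missing
  department: 1 missing
  salary: 2 missing

Total missing values: 5
Records with any missing: 4

5 missing values (city: 2, department: 1, salary: 2); 4 incomplete records


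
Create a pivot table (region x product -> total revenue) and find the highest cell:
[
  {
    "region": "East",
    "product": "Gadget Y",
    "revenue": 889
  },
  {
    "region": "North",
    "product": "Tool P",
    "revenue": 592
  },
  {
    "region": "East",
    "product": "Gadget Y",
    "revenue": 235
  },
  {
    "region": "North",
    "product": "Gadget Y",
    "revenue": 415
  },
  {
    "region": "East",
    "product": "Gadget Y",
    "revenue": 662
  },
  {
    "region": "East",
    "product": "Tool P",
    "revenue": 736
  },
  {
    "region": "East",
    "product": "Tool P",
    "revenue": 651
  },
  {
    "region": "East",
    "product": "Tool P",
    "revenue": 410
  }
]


Pivot: region (rows) x product (columns) -> total revenue

     Gadget Y      Tool P      
East          1786          1797  
North          415           592  

Highest: East / Tool P = $1797

East / Tool P = $1797


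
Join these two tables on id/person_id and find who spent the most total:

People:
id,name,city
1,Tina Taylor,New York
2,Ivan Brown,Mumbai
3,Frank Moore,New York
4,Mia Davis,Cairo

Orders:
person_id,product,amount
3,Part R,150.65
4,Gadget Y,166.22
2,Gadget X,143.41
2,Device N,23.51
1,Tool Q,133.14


Join on: people.id = orders.person_id

Joined rows:
  Frank Moore (New York) bought Part R for $150.65
  Mia Davis (Cairo) bought Gadget Y for $166.22
  Ivan Brown (Mumbai) bought Gadget X for $143.41
  Ivan Brown (Mumbai) bought Device N for $23.51
  Tina Taylor (New York) bought Tool Q for $133.14

Total per person:
  Ivan Brown: $166.92
  Mia Davis: $166.22
  Frank Moore: $150.65
  Tina Taylor: $133.14

Top spender: Ivan Brown ($166.92)

Ivan Brown ($166.92)


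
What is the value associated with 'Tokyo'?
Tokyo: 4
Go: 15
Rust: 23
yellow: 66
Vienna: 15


Looking up key 'Tokyo'
Value: 4

4


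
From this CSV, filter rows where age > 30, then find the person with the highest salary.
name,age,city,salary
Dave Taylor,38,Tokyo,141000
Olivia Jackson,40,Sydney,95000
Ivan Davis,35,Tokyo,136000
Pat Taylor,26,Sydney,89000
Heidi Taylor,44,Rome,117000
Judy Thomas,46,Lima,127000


Filter: age > 30
Sort by: salary (descending)

Filtered records (5):
  Dave Taylor, age 38, salary $141000
  Ivan Davis, age 35, salary $136000
  Judy Thomas, age 46, salary $127000
  Heidi Taylor, age 44, salary $117000
  Olivia Jackson, age 40, salary $95000

Highest salary: Dave Taylor ($141000)

Dave Taylor


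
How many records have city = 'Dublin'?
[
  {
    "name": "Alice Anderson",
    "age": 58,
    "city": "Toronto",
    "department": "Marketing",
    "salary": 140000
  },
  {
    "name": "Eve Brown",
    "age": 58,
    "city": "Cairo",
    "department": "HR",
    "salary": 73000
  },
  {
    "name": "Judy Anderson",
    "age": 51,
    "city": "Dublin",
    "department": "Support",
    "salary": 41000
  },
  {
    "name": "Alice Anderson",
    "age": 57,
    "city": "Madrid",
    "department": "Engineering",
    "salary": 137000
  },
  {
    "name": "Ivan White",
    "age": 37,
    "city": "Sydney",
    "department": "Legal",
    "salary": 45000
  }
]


Data: 5 records
Condition: city = 'Dublin'

Checking each record:
  Alice Anderson: Toronto
  Eve Brown: Cairo
  Judy Anderson: Dublin MATCH
  Alice Anderson: Madrid
  Ivan White: Sydney

Count: 1

1


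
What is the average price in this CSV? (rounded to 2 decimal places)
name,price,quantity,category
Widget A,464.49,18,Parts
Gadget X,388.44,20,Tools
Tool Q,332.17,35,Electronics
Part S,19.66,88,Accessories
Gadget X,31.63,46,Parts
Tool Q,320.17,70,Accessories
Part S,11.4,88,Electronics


Computing average price:
Values: [464.49, 388.44, 332.17, 19.66, 31.63, 320.17, 11.4]
Sum = 1567.96
Count = 7
Average = 1567.96/7 ≈ 223.99 (rounded to 2 decimal places)

223.99


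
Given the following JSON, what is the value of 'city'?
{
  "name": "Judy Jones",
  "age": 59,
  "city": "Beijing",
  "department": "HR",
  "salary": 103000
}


Looking up field 'city'
Value: Beijing

Beijing


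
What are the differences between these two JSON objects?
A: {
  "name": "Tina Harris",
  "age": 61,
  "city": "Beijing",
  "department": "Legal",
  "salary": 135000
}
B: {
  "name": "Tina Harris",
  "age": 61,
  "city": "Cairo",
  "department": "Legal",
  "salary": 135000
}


Comparing each field (in key order):
  name: same
  age: same
  city: DIFFERENT
  department: same
  salary: same
Differences:
  city: Beijing -> Cairo

1 field(s) changed

1 change: city


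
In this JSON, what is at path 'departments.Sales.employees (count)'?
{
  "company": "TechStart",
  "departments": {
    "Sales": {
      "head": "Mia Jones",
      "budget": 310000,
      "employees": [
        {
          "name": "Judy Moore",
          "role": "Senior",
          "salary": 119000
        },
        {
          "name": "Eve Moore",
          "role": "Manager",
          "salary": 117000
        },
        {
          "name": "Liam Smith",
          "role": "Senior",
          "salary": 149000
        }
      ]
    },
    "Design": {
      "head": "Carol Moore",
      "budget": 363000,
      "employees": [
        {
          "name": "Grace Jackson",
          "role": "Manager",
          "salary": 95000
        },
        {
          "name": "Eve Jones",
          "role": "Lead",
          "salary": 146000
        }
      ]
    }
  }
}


Path: departments.Sales.employees (count)

Navigate:
  -> departments
  -> Sales
  -> employees (array, length 3)

3


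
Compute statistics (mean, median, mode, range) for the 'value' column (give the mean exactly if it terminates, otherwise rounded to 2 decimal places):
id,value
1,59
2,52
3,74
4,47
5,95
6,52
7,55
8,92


Data: [59, 52, 74, 47, 95, 52, 55, 92]
Count: 8
Sum: 526
Mean: 526/8 = 65.75
Sorted: [47, 52, 52, 55, 59, 74, 92, 95]
Median: 57.0
Mode: 52 (2 times)
Range: 95 - 47 = 48
Min: 47, Max: 95

mean=65.75, median=57.0, mode=52, range=48


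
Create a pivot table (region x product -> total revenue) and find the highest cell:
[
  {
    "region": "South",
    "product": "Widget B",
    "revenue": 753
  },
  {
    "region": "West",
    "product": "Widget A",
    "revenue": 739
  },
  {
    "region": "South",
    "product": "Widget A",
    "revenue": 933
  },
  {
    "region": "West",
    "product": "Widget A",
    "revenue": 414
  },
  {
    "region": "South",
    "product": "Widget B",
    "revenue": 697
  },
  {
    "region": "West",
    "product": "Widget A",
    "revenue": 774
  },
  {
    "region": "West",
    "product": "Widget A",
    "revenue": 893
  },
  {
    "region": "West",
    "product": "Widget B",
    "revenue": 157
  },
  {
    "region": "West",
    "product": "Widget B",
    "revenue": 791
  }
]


Pivot: region (rows) x product (columns) -> total revenue

     Widget A      Widget B    
South          933          1450  
West          2820           948  

Highest: West / Widget A = $2820

West / Widget A = $2820


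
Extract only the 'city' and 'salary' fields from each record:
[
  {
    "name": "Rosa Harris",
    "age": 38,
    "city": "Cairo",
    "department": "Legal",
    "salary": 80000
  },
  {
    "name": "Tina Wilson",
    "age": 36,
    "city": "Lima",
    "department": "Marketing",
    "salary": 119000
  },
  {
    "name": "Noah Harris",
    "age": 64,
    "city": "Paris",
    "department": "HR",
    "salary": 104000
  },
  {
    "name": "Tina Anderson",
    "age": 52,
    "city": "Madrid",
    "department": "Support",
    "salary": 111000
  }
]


Original: 4 records with fields: name, age, city, department, salary
Keep: ['city', 'salary']
Drop: ['name', 'age', 'department']
Result: 4 records, 2 fields each

[
  {
    "city": "Cairo",
    "salary": 80000
  },
  {
    "city": "Lima",
    "salary": 119000
  },
  {
    "city": "Paris",
    "salary": 104000
  },
  {
    "city": "Madrid",
    "salary": 111000
  }
]


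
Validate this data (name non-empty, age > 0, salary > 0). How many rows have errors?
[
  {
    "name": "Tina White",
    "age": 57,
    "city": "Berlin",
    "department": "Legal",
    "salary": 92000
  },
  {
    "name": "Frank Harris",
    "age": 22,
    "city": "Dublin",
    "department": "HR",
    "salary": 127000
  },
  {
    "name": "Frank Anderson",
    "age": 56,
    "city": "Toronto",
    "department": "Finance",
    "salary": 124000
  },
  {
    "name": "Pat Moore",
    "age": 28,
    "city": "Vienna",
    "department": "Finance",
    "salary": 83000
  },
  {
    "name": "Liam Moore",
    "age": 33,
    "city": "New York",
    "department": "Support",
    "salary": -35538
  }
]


Validating 5 records:
Rules: name non-empty, age > 0, salary > 0

  Row 1 (Tina White): OK
  Row 2 (Frank Harris): OK
  Row 3 (Frank Anderson): OK
  Row 4 (Pat Moore): OK
  Row 5 (Liam Moore): negative salary: -35538

Total errors: 1

1 errors
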